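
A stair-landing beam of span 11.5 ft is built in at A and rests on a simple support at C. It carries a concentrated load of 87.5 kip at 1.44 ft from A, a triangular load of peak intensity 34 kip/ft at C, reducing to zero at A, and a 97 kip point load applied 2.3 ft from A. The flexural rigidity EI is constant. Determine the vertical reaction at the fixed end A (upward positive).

Release the roller at C. Primary structure: cantilever fixed at A.
Deflection at C on the released cantilever, summing each load's contribution:
  point load 87.5 at a = 1.44: Pa²(3L − a)/(6EI) = 999.7/EI
  triangular load, peak 34 at the free end: 11w₀L⁴/(120EI) = 54511/EI
  point load 97 at a = 2.3: Pa²(3L − a)/(6EI) = 2754/EI
  δ_0 = 58264/EI
Tip deflection under a unit load at C: L³/(3EI) = 507/EI.
Compatibility at C: δ_0 − R_C·δ_{CC} = 0, so R_C = 58264/507 = 114.9 kip.
Vertical equilibrium: R_A = ΣP − R_C = 380 − 114.9 = 265.1 kip.

R_A = 265.1 kip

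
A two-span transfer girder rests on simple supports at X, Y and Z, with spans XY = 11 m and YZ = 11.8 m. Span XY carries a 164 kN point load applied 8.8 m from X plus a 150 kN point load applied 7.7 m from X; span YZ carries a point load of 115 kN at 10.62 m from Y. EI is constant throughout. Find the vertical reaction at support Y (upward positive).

Take M_Y as the redundant. Released structure: two simple spans XY and YZ with a hinge at Y.
End slopes at the hinge Y, treating each span as simply supported:
  span XY: point load 164 at a = 8.8: Pab(L + a)/(6LEI) = 952.5/EI
  span XY: point load 150 at a = 7.7: Pab(L + a)/(6LEI) = 1080/EI
  span YZ: point load 115 at a = 10.62: Pab(L + b)/(6LEI) = 264.2/EI
  relative rotation θ_0 = (2032 + 264.2)/EI = 2297/EI
A unit hogging moment at Y produces rotation L₁/(3EI) + L₂/(3EI) = 7.6/EI.
Slope continuity at Y: θ_0 = M_Y·7.6/EI, so M_Y = 2297/7.6 = 302.2 kN·m (hogging).
Span XY, ΣM about X with M_Y applied at Y: R_Y^{XY}·11 = 2598 + 302.2, so R_Y^{XY} = 263.7 kN and R_X = 314 − 263.7 = 50.33 kN.
Span YZ, ΣM about Z: R_Y^{YZ}·11.8 = 135.7 + 302.2, so R_Y^{YZ} = 37.11 kN and R_Z = 115 − 37.11 = 77.89 kN.
R_Y = 263.7 + 37.11 = 300.8 kN.

R_Y = 300.8 kN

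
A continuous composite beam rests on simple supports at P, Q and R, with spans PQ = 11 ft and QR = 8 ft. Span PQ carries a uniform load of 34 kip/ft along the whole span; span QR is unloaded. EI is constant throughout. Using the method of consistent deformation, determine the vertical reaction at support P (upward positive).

Release continuity at Q by inserting a hinge; the redundant is the internal moment M_Q. The primary structure is two simply-supported spans PQ and QR.
End slopes at the hinge Q, treating each span as simply supported:
  span PQ: UDL 34: wL³/(24EI) = 1886/EI
  relative rotation θ_0 = (1886 + 0)/EI = 1886/EI
A unit hogging moment at Q produces rotation L₁/(3EI) + L₂/(3EI) = 6.333/EI.
Slope continuity at Q: θ_0 = M_Q·6.333/EI, so M_Q = 1886/6.333 = 297.7 kip·ft (hogging).
Span PQ, ΣM about P with M_Q applied at Q: R_Q^{PQ}·11 = 2057 + 297.7, so R_Q^{PQ} = 214.1 kip and R_P = 374 − 214.1 = 159.9 kip.

R_P = 159.9 kip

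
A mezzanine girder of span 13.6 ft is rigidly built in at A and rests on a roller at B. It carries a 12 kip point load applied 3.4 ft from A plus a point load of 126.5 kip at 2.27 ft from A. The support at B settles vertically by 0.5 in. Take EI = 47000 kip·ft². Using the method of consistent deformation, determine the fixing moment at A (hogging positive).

M_A = 277.8 kip·ft

Take the reaction at B as the redundant and release it; the primary structure is a cantilever fixed at A.
Deflection at B on the released cantilever, summing each load's contribution:
  point load 12 at a = 3.4: Pa²(3L − a)/(6EI) = 864.7/EI
  point load 126.5 at a = 2.27: Pa²(3L − a)/(6EI) = 4186/EI
  δ_0 = 5051/EI
Flexibility coefficient — unit upward force at B: δ_{BB} = L³/(3EI) = 838.5/EI.
With EI = 47000 kip·ft²: δ_0 = 0.10746 ft and δ_{BB} = 0.01784 ft/kip.
Compatibility — the beam at B must follow the support down by 0.04167 ft: δ_0 − R_B·δ_{BB} = 0.04167, so R_B = (0.10746 − 0.04167)/0.01784 = 3.688 kip.
Moment equilibrium about A: M_A = Σ(load moments about A) − R_B·L = 328 − 3.688×13.6 = 277.8 kip·ft.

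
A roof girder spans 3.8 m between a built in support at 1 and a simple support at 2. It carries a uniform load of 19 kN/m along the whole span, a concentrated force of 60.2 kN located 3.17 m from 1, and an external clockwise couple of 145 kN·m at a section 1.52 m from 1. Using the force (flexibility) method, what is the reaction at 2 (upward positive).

Take the reaction at 2 as the redundant and release it; the primary structure is a cantilever fixed at 1.
Free-end deflection of the primary structure under the applied loading (downward +):
  UDL 19: wL⁴/(8EI) = 495.2/EI
  point load 60.2 at a = 3.17: Pa²(3L − a)/(6EI) = 829.8/EI
  clockwise couple 145 at a = 1.52: M₀a(2L − a)/(2EI) = 670/EI
  δ_0 = 1995/EI
Flexibility coefficient — unit upward force at 2: δ_{22} = L³/(3EI) = 18.29/EI.
The prop prevents deflection at 2: R_2 = δ_0/δ_{22} = 1995/18.29 = 109.1 kN.

R_2 = 109.1 kN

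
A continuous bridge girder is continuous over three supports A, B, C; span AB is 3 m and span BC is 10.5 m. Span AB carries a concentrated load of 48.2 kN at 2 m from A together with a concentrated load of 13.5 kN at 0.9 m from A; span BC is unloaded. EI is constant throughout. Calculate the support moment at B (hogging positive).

M_B = 7.179 kN·m

Take M_B as the redundant. Released structure: two simple spans AB and BC with a hinge at B.
Discontinuity in slope at B on the released structure — sum the simple-span end rotations:
  span AB: point load 48.2 at a = 2: Pab(L + a)/(6LEI) = 26.78/EI
  span AB: point load 13.5 at a = 0.9: Pab(L + a)/(6LEI) = 5.528/EI
  relative rotation θ_0 = (32.31 + 0)/EI = 32.31/EI
A unit hogging moment at B produces rotation L₁/(3EI) + L₂/(3EI) = 4.5/EI.
Compatibility: M_B·(L₁+L₂)/(3EI) = θ_0, giving M_B = 7.179 kN·m (hogging).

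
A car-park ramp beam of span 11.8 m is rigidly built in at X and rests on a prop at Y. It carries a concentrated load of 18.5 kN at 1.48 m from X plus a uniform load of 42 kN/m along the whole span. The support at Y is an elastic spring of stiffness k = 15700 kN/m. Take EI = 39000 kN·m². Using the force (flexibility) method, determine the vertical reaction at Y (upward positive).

R_Y = 185.4 kN

Release the roller at Y. Primary structure: cantilever fixed at X.
Free-end deflection of the primary structure under the applied loading (downward +):
  point load 18.5 at a = 1.48: Pa²(3L − a)/(6EI) = 229.1/EI
  UDL 42: wL⁴/(8EI) = 101786/EI
  δ_0 = 102015/EI
Tip deflection under a unit load at Y: L³/(3EI) = 547.7/EI.
With EI = 39000 kN·m²: δ_0 = 2.6158 m and δ_{YY} = 0.014043 m/kN.
Compatibility — the spring shortens by R_Y/k under the reaction it provides: δ_0 − R_Y·δ_{YY} = R_Y/k. With 1/k = 0.000064 m/kN, R_Y = δ_0 / (δ_{YY} + 1/k) = 2.6158 / (0.014043 + 0.000064) = 185.4 kN.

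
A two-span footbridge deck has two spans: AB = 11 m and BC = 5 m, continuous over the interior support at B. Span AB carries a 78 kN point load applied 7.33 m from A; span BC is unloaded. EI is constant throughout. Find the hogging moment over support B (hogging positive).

M_B = 109.3 kN·m

Insert a hinge at B; M_B is the redundant, and each span becomes simply supported.
End slopes at the hinge B, treating each span as simply supported:
  span AB: point load 78 at a = 7.33: Pab(L + a)/(6LEI) = 582.8/EI
  relative rotation θ_0 = (582.8 + 0)/EI = 582.8/EI
A unit hogging moment at B produces rotation L₁/(3EI) + L₂/(3EI) = 5.333/EI.
Slope continuity at B: θ_0 = M_B·5.333/EI, so M_B = 582.8/5.333 = 109.3 kN·m (hogging).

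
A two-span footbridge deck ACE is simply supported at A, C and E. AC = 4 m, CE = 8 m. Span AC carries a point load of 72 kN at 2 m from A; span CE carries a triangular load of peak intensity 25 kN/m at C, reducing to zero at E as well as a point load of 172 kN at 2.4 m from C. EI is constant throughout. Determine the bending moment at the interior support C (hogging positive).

M_C = 252.9 kN·m

Take M_C as the redundant. Released structure: two simple spans AC and CE with a hinge at C.
Discontinuity in slope at C on the released structure — sum the simple-span end rotations:
  span AC: point load 72 at a = 2: Pab(L + a)/(6LEI) = 72/EI
  span CE: triangular load, peak 25: w₀L³/(45EI) = 284.4/EI
  span CE: point load 172 at a = 2.4: Pab(L + b)/(6LEI) = 655/EI
  relative rotation θ_0 = (72 + 939.4)/EI = 1011/EI
A unit hogging moment at C produces rotation L₁/(3EI) + L₂/(3EI) = 4/EI.
Compatibility: M_C·(L₁+L₂)/(3EI) = θ_0, giving M_C = 252.9 kN·m (hogging).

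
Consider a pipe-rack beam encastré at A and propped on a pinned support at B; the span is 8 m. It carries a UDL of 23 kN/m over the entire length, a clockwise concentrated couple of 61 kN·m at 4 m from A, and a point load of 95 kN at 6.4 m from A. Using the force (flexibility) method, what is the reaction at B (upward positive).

R_B = 144.5 kN

Release the roller at B. Primary structure: cantilever fixed at A.
Primary-structure tip deflection at B by superposition:
  UDL 23: wL⁴/(8EI) = 11776/EI
  clockwise couple 61 at a = 4: M₀a(2L − a)/(2EI) = 1464/EI
  point load 95 at a = 6.4: Pa²(3L − a)/(6EI) = 11414/EI
  δ_0 = 24654/EI
Tip deflection under a unit load at B: L³/(3EI) = 170.7/EI.
The prop prevents deflection at B: R_B = δ_0/δ_{BB} = 24654/170.7 = 144.5 kN.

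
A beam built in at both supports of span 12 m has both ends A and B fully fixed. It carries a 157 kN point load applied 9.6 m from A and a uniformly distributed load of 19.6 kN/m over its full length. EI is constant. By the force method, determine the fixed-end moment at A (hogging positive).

M_A = 295.5 kN·m

Release both end moments; the primary structure is a simply-supported span AB with redundants M_A and M_B.
On the primary (simply-supported) span, the end slopes from the loading are:
  at A: point load 157 at a = 9.6: Pab(L + b)/(6LEI) = 723.5/EI
  at B: point load 157 at a = 9.6: Pab(L + a)/(6LEI) = 1085/EI
  at A: UDL 19.6: wL³/(24EI) = 1411/EI
  at B: UDL 19.6: wL³/(24EI) = 1411/EI
  θ_A0 = 2135/EI,  θ_B0 = 2496/EI
Flexibility coefficients: a unit moment at one end gives L/(3EI) there and L/(6EI) at the far end, so f₁₁ = f₂₂ = 4/EI and f₁₂ = f₂₁ = 2/EI.
Compatibility — zero rotation at each built-in end:
  4 M_A + 2 M_B = 2135
  2 M_A + 4 M_B = 2496
Solving the pair gives M_A = 295.5 kN·m and M_B = 476.4 kN·m (hogging).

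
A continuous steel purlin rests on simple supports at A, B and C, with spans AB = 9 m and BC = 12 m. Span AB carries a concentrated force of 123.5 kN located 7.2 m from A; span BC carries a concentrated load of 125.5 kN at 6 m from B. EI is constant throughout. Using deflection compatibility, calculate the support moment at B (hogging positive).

Insert a hinge at B; M_B is the redundant, and each span becomes simply supported.
End slopes at the hinge B, treating each span as simply supported:
  span AB: point load 123.5 at a = 7.2: Pab(L + a)/(6LEI) = 480.2/EI
  span BC: point load 125.5 at a = 6: Pab(L + b)/(6LEI) = 1130/EI
  relative rotation θ_0 = (480.2 + 1130)/EI = 1610/EI
A unit hogging moment at B produces rotation L₁/(3EI) + L₂/(3EI) = 7/EI.
Compatibility: M_B·(L₁+L₂)/(3EI) = θ_0, giving M_B = 230 kN·m (hogging).

M_B = 230 kN·m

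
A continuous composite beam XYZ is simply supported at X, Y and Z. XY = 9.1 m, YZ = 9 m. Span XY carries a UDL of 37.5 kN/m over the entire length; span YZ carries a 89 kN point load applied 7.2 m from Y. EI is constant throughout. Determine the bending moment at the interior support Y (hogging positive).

M_Y = 233.4 kN·m

Release continuity at Y by inserting a hinge; the redundant is the internal moment M_Y. The primary structure is two simply-supported spans XY and YZ.
End slopes at the hinge Y, treating each span as simply supported:
  span XY: UDL 37.5: wL³/(24EI) = 1177/EI
  span YZ: point load 89 at a = 7.2: Pab(L + b)/(6LEI) = 230.7/EI
  relative rotation θ_0 = (1177 + 230.7)/EI = 1408/EI
A unit hogging moment at Y produces rotation L₁/(3EI) + L₂/(3EI) = 6.033/EI.
Compatibility: M_Y·(L₁+L₂)/(3EI) = θ_0, giving M_Y = 233.4 kN·m (hogging).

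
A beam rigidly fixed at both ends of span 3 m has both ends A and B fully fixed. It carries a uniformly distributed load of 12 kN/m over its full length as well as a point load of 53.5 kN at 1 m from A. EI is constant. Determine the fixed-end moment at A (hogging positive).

M_A = 32.78 kN·m

Take the two fixed-end moments M_A, M_B as redundants; the released structure is the simple span AB.
Simple-span end rotations at A and B under the given loads:
  at A: UDL 12: wL³/(24EI) = 13.5/EI
  at B: UDL 12: wL³/(24EI) = 13.5/EI
  at A: point load 53.5 at a = 1: Pab(L + b)/(6LEI) = 29.72/EI
  at B: point load 53.5 at a = 1: Pab(L + a)/(6LEI) = 23.78/EI
  θ_A0 = 43.22/EI,  θ_B0 = 37.28/EI
Flexibility coefficients: a unit moment at one end gives L/(3EI) there and L/(6EI) at the far end, so f₁₁ = f₂₂ = 1/EI and f₁₂ = f₂₁ = 0.5/EI.
Compatibility — zero rotation at each built-in end:
  1 M_A + 0.5 M_B = 43.22
  0.5 M_A + 1 M_B = 37.28
Solving the pair gives M_A = 32.78 kN·m and M_B = 20.89 kN·m (hogging).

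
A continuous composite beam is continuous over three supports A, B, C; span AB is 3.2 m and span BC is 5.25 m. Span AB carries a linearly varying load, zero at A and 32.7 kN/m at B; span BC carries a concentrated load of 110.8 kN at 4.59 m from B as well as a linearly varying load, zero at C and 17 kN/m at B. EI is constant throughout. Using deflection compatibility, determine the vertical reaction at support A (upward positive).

Insert a hinge at B; M_B is the redundant, and each span becomes simply supported.
Rotations at B on the released spans (each span's end-slope, ×1/EI):
  span AB: triangular load, peak 32.7: w₀L³/(45EI) = 23.81/EI
  span BC: point load 110.8 at a = 4.59: Pab(L + b)/(6LEI) = 62.98/EI
  span BC: triangular load, peak 17: w₀L³/(45EI) = 54.67/EI
  relative rotation θ_0 = (23.81 + 117.6)/EI = 141.5/EI
A unit hogging moment at B produces rotation L₁/(3EI) + L₂/(3EI) = 2.817/EI.
Compatibility: M_B·(L₁+L₂)/(3EI) = θ_0, giving M_B = 50.22 kN·m (hogging).
Span AB, ΣM about A with M_B applied at B: R_B^{AB}·3.2 = 111.6 + 50.22, so R_B^{AB} = 50.57 kN and R_A = 52.32 − 50.57 = 1.746 kN.

R_A = 1.746 kN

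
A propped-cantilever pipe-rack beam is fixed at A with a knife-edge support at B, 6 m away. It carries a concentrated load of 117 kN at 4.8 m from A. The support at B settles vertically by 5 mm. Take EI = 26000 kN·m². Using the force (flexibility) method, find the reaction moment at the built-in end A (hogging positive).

Choose R_B as the redundant. The primary structure is the cantilever fixed at A.
Deflection at B on the released cantilever, summing each load's contribution:
  point load 117 at a = 4.8: Pa²(3L − a)/(6EI) = 5930/EI
Tip deflection under a unit load at B: L³/(3EI) = 72/EI.
With EI = 26000 kN·m²: δ_0 = 0.2281 m and δ_{BB} = 0.002769 m/kN.
Compatibility — the beam at B must follow the support down by 0.005 m: δ_0 − R_B·δ_{BB} = 0.005, so R_B = (0.2281 − 0.005)/0.002769 = 80.56 kN.
Moment equilibrium about A: M_A = Σ(load moments about A) − R_B·L = 561.6 − 80.56×6 = 78.23 kN·m.

M_A = 78.23 kN·m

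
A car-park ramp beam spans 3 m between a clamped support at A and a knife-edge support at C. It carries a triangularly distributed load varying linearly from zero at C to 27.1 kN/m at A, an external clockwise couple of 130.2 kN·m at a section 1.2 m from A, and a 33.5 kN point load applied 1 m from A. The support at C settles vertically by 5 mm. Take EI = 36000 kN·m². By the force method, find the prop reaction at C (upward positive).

R_C = 34.76 kN

Release the roller at C. Primary structure: cantilever fixed at A.
Primary-structure tip deflection at C by superposition:
  triangular load, peak 27.1 at the fixed end: w₀L⁴/(30EI) = 73.17/EI
  clockwise couple 130.2 at a = 1.2: M₀a(2L − a)/(2EI) = 375/EI
  point load 33.5 at a = 1: Pa²(3L − a)/(6EI) = 44.67/EI
  δ_0 = 492.8/EI
Tip deflection under a unit load at C: L³/(3EI) = 9/EI.
With EI = 36000 kN·m²: δ_0 = 0.013689 m and δ_{CC} = 0.00025 m/kN.
Compatibility — the beam at C must follow the support down by 0.005 m: δ_0 − R_C·δ_{CC} = 0.005, so R_C = (0.013689 − 0.005)/0.00025 = 34.76 kN.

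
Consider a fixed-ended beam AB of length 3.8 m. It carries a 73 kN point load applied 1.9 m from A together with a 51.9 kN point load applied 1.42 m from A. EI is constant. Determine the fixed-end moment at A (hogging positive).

M_A = 63.58 kN·m

Take the two fixed-end moments M_A, M_B as redundants; the released structure is the simple span AB.
On the primary (simply-supported) span, the end slopes from the loading are:
  at A: point load 73 at a = 1.9: Pab(L + b)/(6LEI) = 65.88/EI
  at B: point load 73 at a = 1.9: Pab(L + a)/(6LEI) = 65.88/EI
  at A: point load 51.9 at a = 1.42: Pab(L + b)/(6LEI) = 47.54/EI
  at B: point load 51.9 at a = 1.42: Pab(L + a)/(6LEI) = 40.16/EI
  θ_A0 = 113.4/EI,  θ_B0 = 106/EI
Flexibility coefficients: a unit moment at one end gives L/(3EI) there and L/(6EI) at the far end, so f₁₁ = f₂₂ = 1.267/EI and f₁₂ = f₂₁ = 0.6333/EI.
Compatibility — zero rotation at each built-in end:
  1.267 M_A + 0.6333 M_B = 113.4
  0.6333 M_A + 1.267 M_B = 106
Solving the pair gives M_A = 63.58 kN·m and M_B = 51.92 kN·m (hogging).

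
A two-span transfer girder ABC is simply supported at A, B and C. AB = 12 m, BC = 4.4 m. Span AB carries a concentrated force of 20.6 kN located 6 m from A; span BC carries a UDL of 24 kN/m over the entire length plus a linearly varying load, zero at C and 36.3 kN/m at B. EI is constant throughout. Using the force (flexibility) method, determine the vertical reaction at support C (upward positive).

R_C = 65.31 kN

Release continuity at B by inserting a hinge; the redundant is the internal moment M_B. The primary structure is two simply-supported spans AB and BC.
End slopes at the hinge B, treating each span as simply supported:
  span AB: point load 20.6 at a = 6: Pab(L + a)/(6LEI) = 185.4/EI
  span BC: UDL 24: wL³/(24EI) = 85.18/EI
  span BC: triangular load, peak 36.3: w₀L³/(45EI) = 68.72/EI
  relative rotation θ_0 = (185.4 + 153.9)/EI = 339.3/EI
A unit hogging moment at B produces rotation L₁/(3EI) + L₂/(3EI) = 5.467/EI.
Compatibility: M_B·(L₁+L₂)/(3EI) = θ_0, giving M_B = 62.07 kN·m (hogging).
Span BC, ΣM about C: R_B^{BC}·4.4 = 466.6 + 62.07, so R_B^{BC} = 120.1 kN and R_C = 185.5 − 120.1 = 65.31 kN.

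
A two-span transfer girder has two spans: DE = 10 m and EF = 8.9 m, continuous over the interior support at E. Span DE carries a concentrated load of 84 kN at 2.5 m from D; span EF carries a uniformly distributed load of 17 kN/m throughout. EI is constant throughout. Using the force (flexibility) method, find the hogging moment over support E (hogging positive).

Take M_E as the redundant. Released structure: two simple spans DE and EF with a hinge at E.
Rotations at E on the released spans (each span's end-slope, ×1/EI):
  span DE: point load 84 at a = 2.5: Pab(L + a)/(6LEI) = 328.1/EI
  span EF: UDL 17: wL³/(24EI) = 499.4/EI
  relative rotation θ_0 = (328.1 + 499.4)/EI = 827.5/EI
A unit hogging moment at E produces rotation L₁/(3EI) + L₂/(3EI) = 6.3/EI.
Compatibility: M_E·(L₁+L₂)/(3EI) = θ_0, giving M_E = 131.3 kN·m (hogging).

M_E = 131.3 kN·m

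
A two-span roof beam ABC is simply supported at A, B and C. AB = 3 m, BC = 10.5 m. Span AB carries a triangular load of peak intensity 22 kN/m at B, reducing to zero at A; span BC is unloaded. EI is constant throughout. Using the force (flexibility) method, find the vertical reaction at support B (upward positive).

Insert a hinge at B; M_B is the redundant, and each span becomes simply supported.
Rotations at B on the released spans (each span's end-slope, ×1/EI):
  span AB: triangular load, peak 22: w₀L³/(45EI) = 13.2/EI
  relative rotation θ_0 = (13.2 + 0)/EI = 13.2/EI
A unit hogging moment at B produces rotation L₁/(3EI) + L₂/(3EI) = 4.5/EI.
Slope continuity at B: θ_0 = M_B·4.5/EI, so M_B = 13.2/4.5 = 2.933 kN·m (hogging).
Span AB, ΣM about A with M_B applied at B: R_B^{AB}·3 = 66 + 2.933, so R_B^{AB} = 22.98 kN and R_A = 33 − 22.98 = 10.02 kN.
Span BC, ΣM about C: R_B^{BC}·10.5 = 0 + 2.933, so R_B^{BC} = 0.2794 kN and R_C = 0 − 0.2794 = -0.2794 kN.
R_B = 22.98 + 0.2794 = 23.26 kN.

R_B = 23.26 kN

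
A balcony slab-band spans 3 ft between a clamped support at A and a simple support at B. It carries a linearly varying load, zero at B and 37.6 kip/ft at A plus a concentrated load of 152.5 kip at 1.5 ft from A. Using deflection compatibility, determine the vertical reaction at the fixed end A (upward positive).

Choose R_B as the redundant. The primary structure is the cantilever fixed at A.
Free-end deflection of the primary structure under the applied loading (downward +):
  triangular load, peak 37.6 at the fixed end: w₀L⁴/(30EI) = 101.5/EI
  point load 152.5 at a = 1.5: Pa²(3L − a)/(6EI) = 428.9/EI
  δ_0 = 530.4/EI
Tip deflection under a unit load at B: L³/(3EI) = 9/EI.
The prop prevents deflection at B: R_B = δ_0/δ_{BB} = 530.4/9 = 58.94 kip.
Vertical equilibrium: R_A = ΣP − R_B = 208.9 − 58.94 = 150 kip.

R_A = 150 kip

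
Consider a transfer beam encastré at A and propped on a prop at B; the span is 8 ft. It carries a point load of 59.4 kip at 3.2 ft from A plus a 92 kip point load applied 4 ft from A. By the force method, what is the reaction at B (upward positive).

Release the roller at B. Primary structure: cantilever fixed at A.
Downward deflection at the released point B due to the loads:
  point load 59.4 at a = 3.2: Pa²(3L − a)/(6EI) = 2109/EI
  point load 92 at a = 4: Pa²(3L − a)/(6EI) = 4907/EI
  δ_0 = 7015/EI
Tip deflection under a unit load at B: L³/(3EI) = 170.7/EI.
Compatibility at B: δ_0 − R_B·δ_{BB} = 0, so R_B = 7015/170.7 = 41.11 kip.

R_B = 41.11 kip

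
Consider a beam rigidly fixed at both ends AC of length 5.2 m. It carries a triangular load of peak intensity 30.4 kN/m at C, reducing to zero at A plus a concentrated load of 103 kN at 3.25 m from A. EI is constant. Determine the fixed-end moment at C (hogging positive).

Take the two fixed-end moments M_A, M_C as redundants; the released structure is the simple span AC.
On the primary (simply-supported) span, the end slopes from the loading are:
  at A: triangular load, peak 30.4: 7w₀L³/(360EI) = 83.11/EI
  at C: triangular load, peak 30.4: w₀L³/(45EI) = 94.99/EI
  at A: point load 103 at a = 3.25: Pab(L + b)/(6LEI) = 149.6/EI
  at C: point load 103 at a = 3.25: Pab(L + a)/(6LEI) = 176.8/EI
  θ_A0 = 232.7/EI,  θ_C0 = 271.8/EI
Flexibility coefficients: a unit moment at one end gives L/(3EI) there and L/(6EI) at the far end, so f₁₁ = f₂₂ = 1.733/EI and f₁₂ = f₂₁ = 0.8667/EI.
Compatibility — zero rotation at each built-in end:
  1.733 M_A + 0.8667 M_C = 232.7
  0.8667 M_A + 1.733 M_C = 271.8
Solving the pair gives M_A = 74.47 kN·m and M_C = 119.6 kN·m (hogging).

M_C = 119.6 kN·m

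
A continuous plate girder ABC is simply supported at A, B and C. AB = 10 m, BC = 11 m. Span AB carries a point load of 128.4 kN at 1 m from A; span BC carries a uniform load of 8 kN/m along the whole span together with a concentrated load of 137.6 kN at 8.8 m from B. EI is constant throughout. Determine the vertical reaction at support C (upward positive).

R_C = 138.6 kN

Release continuity at B by inserting a hinge; the redundant is the internal moment M_B. The primary structure is two simply-supported spans AB and BC.
Rotations at B on the released spans (each span's end-slope, ×1/EI):
  span AB: point load 128.4 at a = 1: Pab(L + a)/(6LEI) = 211.9/EI
  span BC: UDL 8: wL³/(24EI) = 443.7/EI
  span BC: point load 137.6 at a = 8.8: Pab(L + b)/(6LEI) = 532.8/EI
  relative rotation θ_0 = (211.9 + 976.5)/EI = 1188/EI
A unit hogging moment at B produces rotation L₁/(3EI) + L₂/(3EI) = 7/EI.
Compatibility: M_B·(L₁+L₂)/(3EI) = θ_0, giving M_B = 169.8 kN·m (hogging).
Span BC, ΣM about C: R_B^{BC}·11 = 786.7 + 169.8, so R_B^{BC} = 86.95 kN and R_C = 225.6 − 86.95 = 138.6 kN.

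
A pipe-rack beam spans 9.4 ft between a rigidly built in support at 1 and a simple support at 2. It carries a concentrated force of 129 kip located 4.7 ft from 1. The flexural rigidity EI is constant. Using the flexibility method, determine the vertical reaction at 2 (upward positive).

R_2 = 40.31 kip

Release the roller at 2. Primary structure: cantilever fixed at 1.
Deflection at 2 on the released cantilever, summing each load's contribution:
  point load 129 at a = 4.7: Pa²(3L − a)/(6EI) = 11161/EI
Tip deflection under a unit load at 2: L³/(3EI) = 276.9/EI.
The prop prevents deflection at 2: R_2 = δ_0/δ_{22} = 11161/276.9 = 40.31 kip.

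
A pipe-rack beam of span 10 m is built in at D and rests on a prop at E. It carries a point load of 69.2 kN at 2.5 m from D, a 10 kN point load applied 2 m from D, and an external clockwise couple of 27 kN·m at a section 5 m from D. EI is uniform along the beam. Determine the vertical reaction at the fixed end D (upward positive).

R_D = 69.66 kN

Remove the prop at E; the released (primary) structure is a cantilever built in at D.
Deflection at E on the released cantilever, summing each load's contribution:
  point load 69.2 at a = 2.5: Pa²(3L − a)/(6EI) = 1982/EI
  point load 10 at a = 2: Pa²(3L − a)/(6EI) = 186.7/EI
  clockwise couple 27 at a = 5: M₀a(2L − a)/(2EI) = 1012/EI
  δ_0 = 3181/EI
Tip deflection under a unit load at E: L³/(3EI) = 333.3/EI.
The prop prevents deflection at E: R_E = δ_0/δ_{EE} = 3181/333.3 = 9.544 kN.
Vertical equilibrium: R_D = ΣP − R_E = 79.2 − 9.544 = 69.66 kN.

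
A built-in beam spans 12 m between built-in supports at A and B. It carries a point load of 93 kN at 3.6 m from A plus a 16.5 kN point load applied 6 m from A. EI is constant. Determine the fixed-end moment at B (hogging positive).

Release both end moments; the primary structure is a simply-supported span AB with redundants M_A and M_B.
Simple-span end rotations at A and B under the given loads:
  at A: point load 93 at a = 3.6: Pab(L + b)/(6LEI) = 796.8/EI
  at B: point load 93 at a = 3.6: Pab(L + a)/(6LEI) = 609.3/EI
  at A: point load 16.5 at a = 6: Pab(L + b)/(6LEI) = 148.5/EI
  at B: point load 16.5 at a = 6: Pab(L + a)/(6LEI) = 148.5/EI
  θ_A0 = 945.3/EI,  θ_B0 = 757.8/EI
Flexibility coefficients: a unit moment at one end gives L/(3EI) there and L/(6EI) at the far end, so f₁₁ = f₂₂ = 4/EI and f₁₂ = f₂₁ = 2/EI.
Compatibility — zero rotation at each built-in end:
  4 M_A + 2 M_B = 945.3
  2 M_A + 4 M_B = 757.8
Solving the pair gives M_A = 188.8 kN·m and M_B = 95.06 kN·m (hogging).

M_B = 95.06 kN·m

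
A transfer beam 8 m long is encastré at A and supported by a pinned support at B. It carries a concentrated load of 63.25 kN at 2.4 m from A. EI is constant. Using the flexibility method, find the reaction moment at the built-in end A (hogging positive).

Take the reaction at B as the redundant and release it; the primary structure is a cantilever fixed at A.
Deflection at B on the released cantilever, summing each load's contribution:
  point load 63.25 at a = 2.4: Pa²(3L − a)/(6EI) = 1312/EI
Flexibility coefficient — unit upward force at B: δ_{BB} = L³/(3EI) = 170.7/EI.
Compatibility at B: δ_0 − R_B·δ_{BB} = 0, so R_B = 1312/170.7 = 7.685 kN.
Moment equilibrium about A: M_A = Σ(load moments about A) − R_B·L = 151.8 − 7.685×8 = 90.32 kN·m.

M_A = 90.32 kN·m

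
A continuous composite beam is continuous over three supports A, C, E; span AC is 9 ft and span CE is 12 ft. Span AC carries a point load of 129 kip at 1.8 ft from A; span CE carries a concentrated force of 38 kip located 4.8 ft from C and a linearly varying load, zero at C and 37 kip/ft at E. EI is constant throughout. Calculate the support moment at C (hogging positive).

Release continuity at C by inserting a hinge; the redundant is the internal moment M_C. The primary structure is two simply-supported spans AC and CE.
End slopes at the hinge C, treating each span as simply supported:
  span AC: point load 129 at a = 1.8: Pab(L + a)/(6LEI) = 334.4/EI
  span CE: point load 38 at a = 4.8: Pab(L + b)/(6LEI) = 350.2/EI
  span CE: triangular load, peak 37: 7w₀L³/(360EI) = 1243/EI
  relative rotation θ_0 = (334.4 + 1593)/EI = 1928/EI
A unit hogging moment at C produces rotation L₁/(3EI) + L₂/(3EI) = 7/EI.
Compatibility: M_C·(L₁+L₂)/(3EI) = θ_0, giving M_C = 275.4 kip·ft (hogging).

M_C = 275.4 kip·ft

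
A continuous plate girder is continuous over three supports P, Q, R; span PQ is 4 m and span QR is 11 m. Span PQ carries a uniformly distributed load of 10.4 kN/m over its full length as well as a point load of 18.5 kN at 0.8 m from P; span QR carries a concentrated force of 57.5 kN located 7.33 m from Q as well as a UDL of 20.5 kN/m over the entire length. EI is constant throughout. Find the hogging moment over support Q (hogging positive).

Insert a hinge at Q; M_Q is the redundant, and each span becomes simply supported.
End slopes at the hinge Q, treating each span as simply supported:
  span PQ: UDL 10.4: wL³/(24EI) = 27.73/EI
  span PQ: point load 18.5 at a = 0.8: Pab(L + a)/(6LEI) = 9.472/EI
  span QR: point load 57.5 at a = 7.33: Pab(L + b)/(6LEI) = 343.8/EI
  span QR: UDL 20.5: wL³/(24EI) = 1137/EI
  relative rotation θ_0 = (37.21 + 1481)/EI = 1518/EI
A unit hogging moment at Q produces rotation L₁/(3EI) + L₂/(3EI) = 5/EI.
Slope continuity at Q: θ_0 = M_Q·5/EI, so M_Q = 1518/5 = 303.6 kN·m (hogging).

M_Q = 303.6 kN·m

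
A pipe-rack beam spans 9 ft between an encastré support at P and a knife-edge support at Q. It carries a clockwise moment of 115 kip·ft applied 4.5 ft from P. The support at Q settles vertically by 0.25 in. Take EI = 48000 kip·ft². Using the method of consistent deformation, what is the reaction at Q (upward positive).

Choose R_Q as the redundant. The primary structure is the cantilever fixed at P.
Downward deflection at the released point Q due to the loads:
  clockwise couple 115 at a = 4.5: M₀a(2L − a)/(2EI) = 3493/EI
Tip deflection under a unit load at Q: L³/(3EI) = 243/EI.
With EI = 48000 kip·ft²: δ_0 = 0.072773 ft and δ_{QQ} = 0.005063 ft/kip.
Compatibility — the beam at Q must follow the support down by 0.02083 ft: δ_0 − R_Q·δ_{QQ} = 0.02083, so R_Q = (0.072773 − 0.02083)/0.005063 = 10.26 kip.

R_Q = 10.26 kip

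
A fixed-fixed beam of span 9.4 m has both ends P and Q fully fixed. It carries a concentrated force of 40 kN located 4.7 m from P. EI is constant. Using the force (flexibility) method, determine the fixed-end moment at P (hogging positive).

Take the two fixed-end moments M_P, M_Q as redundants; the released structure is the simple span PQ.
On the primary (simply-supported) span, the end slopes from the loading are:
  at P: point load 40 at a = 4.7: Pab(L + b)/(6LEI) = 220.9/EI
  at Q: point load 40 at a = 4.7: Pab(L + a)/(6LEI) = 220.9/EI
  θ_P0 = 220.9/EI,  θ_Q0 = 220.9/EI
Flexibility coefficients: a unit moment at one end gives L/(3EI) there and L/(6EI) at the far end, so f₁₁ = f₂₂ = 3.133/EI and f₁₂ = f₂₁ = 1.567/EI.
Compatibility — zero rotation at each built-in end:
  3.133 M_P + 1.567 M_Q = 220.9
  1.567 M_P + 3.133 M_Q = 220.9
Solving the pair gives M_P = 47 kN·m and M_Q = 47 kN·m (hogging).

M_P = 47 kN·m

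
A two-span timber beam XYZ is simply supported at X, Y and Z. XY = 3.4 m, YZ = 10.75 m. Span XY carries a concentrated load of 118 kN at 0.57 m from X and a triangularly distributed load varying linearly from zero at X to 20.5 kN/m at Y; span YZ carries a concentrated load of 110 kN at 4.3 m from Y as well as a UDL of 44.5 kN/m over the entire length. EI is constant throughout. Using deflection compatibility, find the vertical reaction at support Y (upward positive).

R_Y = 608.6 kN

Take M_Y as the redundant. Released structure: two simple spans XY and YZ with a hinge at Y.
End slopes at the hinge Y, treating each span as simply supported:
  span XY: point load 118 at a = 0.57: Pab(L + a)/(6LEI) = 37.04/EI
  span XY: triangular load, peak 20.5: w₀L³/(45EI) = 17.91/EI
  span YZ: point load 110 at a = 4.3: Pab(L + b)/(6LEI) = 813.6/EI
  span YZ: UDL 44.5: wL³/(24EI) = 2303/EI
  relative rotation θ_0 = (54.95 + 3117)/EI = 3172/EI
A unit hogging moment at Y produces rotation L₁/(3EI) + L₂/(3EI) = 4.717/EI.
Compatibility: M_Y·(L₁+L₂)/(3EI) = θ_0, giving M_Y = 672.5 kN·m (hogging).
Span XY, ΣM about X with M_Y applied at Y: R_Y^{XY}·3.4 = 146.3 + 672.5, so R_Y^{XY} = 240.8 kN and R_X = 152.8 − 240.8 = -87.96 kN.
Span YZ, ΣM about Z: R_Y^{YZ}·10.75 = 3281 + 672.5, so R_Y^{YZ} = 367.7 kN and R_Z = 588.4 − 367.7 = 220.6 kN.
R_Y = 240.8 + 367.7 = 608.6 kN.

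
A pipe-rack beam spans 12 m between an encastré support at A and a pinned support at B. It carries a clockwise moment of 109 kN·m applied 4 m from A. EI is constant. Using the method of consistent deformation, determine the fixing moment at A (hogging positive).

M_A = 18.17 kN·m

Release the roller at B. Primary structure: cantilever fixed at A.
Downward deflection at the released point B due to the loads:
  clockwise couple 109 at a = 4: M₀a(2L − a)/(2EI) = 4360/EI
Tip deflection under a unit load at B: L³/(3EI) = 576/EI.
The prop prevents deflection at B: R_B = δ_0/δ_{BB} = 4360/576 = 7.569 kN.
Moment equilibrium about A: M_A = Σ(load moments about A) − R_B·L = 109 − 7.569×12 = 18.17 kN·m.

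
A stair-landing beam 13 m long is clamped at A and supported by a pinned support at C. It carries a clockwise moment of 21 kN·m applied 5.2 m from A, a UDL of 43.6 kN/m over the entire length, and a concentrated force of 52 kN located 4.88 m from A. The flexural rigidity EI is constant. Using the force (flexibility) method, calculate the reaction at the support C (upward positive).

R_C = 223.7 kN

Take the reaction at C as the redundant and release it; the primary structure is a cantilever fixed at A.
Primary-structure tip deflection at C by superposition:
  clockwise couple 21 at a = 5.2: M₀a(2L − a)/(2EI) = 1136/EI
  UDL 43.6: wL⁴/(8EI) = 155657/EI
  point load 52 at a = 4.88: Pa²(3L − a)/(6EI) = 7042/EI
  δ_0 = 163835/EI
Flexibility coefficient — unit upward force at C: δ_{CC} = L³/(3EI) = 732.3/EI.
The prop prevents deflection at C: R_C = δ_0/δ_{CC} = 163835/732.3 = 223.7 kN.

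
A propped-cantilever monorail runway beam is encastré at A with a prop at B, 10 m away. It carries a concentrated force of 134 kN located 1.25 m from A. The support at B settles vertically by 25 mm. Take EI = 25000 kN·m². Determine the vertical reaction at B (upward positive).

R_B = 1.135 kN

Remove the prop at B; the released (primary) structure is a cantilever built in at A.
Downward deflection at the released point B due to the loads:
  point load 134 at a = 1.25: Pa²(3L − a)/(6EI) = 1003/EI
Flexibility coefficient — unit upward force at B: δ_{BB} = L³/(3EI) = 333.3/EI.
With EI = 25000 kN·m²: δ_0 = 0.04013 m and δ_{BB} = 0.013333 m/kN.
Compatibility — the beam at B must follow the support down by 0.025 m: δ_0 − R_B·δ_{BB} = 0.025, so R_B = (0.04013 − 0.025)/0.013333 = 1.135 kN.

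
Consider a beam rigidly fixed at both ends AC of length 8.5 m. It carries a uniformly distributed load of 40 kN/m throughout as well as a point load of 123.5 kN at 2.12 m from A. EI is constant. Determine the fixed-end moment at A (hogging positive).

M_A = 388.3 kN·m

Take the two fixed-end moments M_A, M_C as redundants; the released structure is the simple span AC.
Simple-span end rotations at A and C under the given loads:
  at A: UDL 40: wL³/(24EI) = 1024/EI
  at C: UDL 40: wL³/(24EI) = 1024/EI
  at A: point load 123.5 at a = 2.12: Pab(L + b)/(6LEI) = 487.4/EI
  at C: point load 123.5 at a = 2.12: Pab(L + a)/(6LEI) = 347.8/EI
  θ_A0 = 1511/EI,  θ_C0 = 1371/EI
Flexibility coefficients: a unit moment at one end gives L/(3EI) there and L/(6EI) at the far end, so f₁₁ = f₂₂ = 2.833/EI and f₁₂ = f₂₁ = 1.417/EI.
Compatibility — zero rotation at each built-in end:
  2.833 M_A + 1.417 M_C = 1511
  1.417 M_A + 2.833 M_C = 1371
Solving the pair gives M_A = 388.3 kN·m and M_C = 289.8 kN·m (hogging).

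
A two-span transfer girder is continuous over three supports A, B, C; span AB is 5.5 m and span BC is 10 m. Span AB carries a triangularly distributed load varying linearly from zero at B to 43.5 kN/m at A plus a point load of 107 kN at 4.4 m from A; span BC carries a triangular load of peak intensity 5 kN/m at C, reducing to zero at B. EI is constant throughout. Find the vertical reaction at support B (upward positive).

R_B = 155.3 kN

Insert a hinge at B; M_B is the redundant, and each span becomes simply supported.
End slopes at the hinge B, treating each span as simply supported:
  span AB: triangular load, peak 43.5: 7w₀L³/(360EI) = 140.7/EI
  span AB: point load 107 at a = 4.4: Pab(L + a)/(6LEI) = 155.4/EI
  span BC: triangular load, peak 5: 7w₀L³/(360EI) = 97.22/EI
  relative rotation θ_0 = (296.1 + 97.22)/EI = 393.3/EI
A unit hogging moment at B produces rotation L₁/(3EI) + L₂/(3EI) = 5.167/EI.
Compatibility: M_B·(L₁+L₂)/(3EI) = θ_0, giving M_B = 76.12 kN·m (hogging).
Span AB, ΣM about A with M_B applied at B: R_B^{AB}·5.5 = 690.1 + 76.12, so R_B^{AB} = 139.3 kN and R_A = 226.6 − 139.3 = 87.31 kN.
Span BC, ΣM about C: R_B^{BC}·10 = 83.33 + 76.12, so R_B^{BC} = 15.95 kN and R_C = 25 − 15.95 = 9.054 kN.
R_B = 139.3 + 15.95 = 155.3 kN.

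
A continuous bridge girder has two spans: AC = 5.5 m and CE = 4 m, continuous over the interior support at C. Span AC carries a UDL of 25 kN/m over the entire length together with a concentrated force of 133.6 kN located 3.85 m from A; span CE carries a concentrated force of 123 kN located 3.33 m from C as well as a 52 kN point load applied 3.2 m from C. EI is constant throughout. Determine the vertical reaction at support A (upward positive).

Take M_C as the redundant. Released structure: two simple spans AC and CE with a hinge at C.
End slopes at the hinge C, treating each span as simply supported:
  span AC: UDL 25: wL³/(24EI) = 173.3/EI
  span AC: point load 133.6 at a = 3.85: Pab(L + a)/(6LEI) = 240.5/EI
  span CE: point load 123 at a = 3.33: Pab(L + b)/(6LEI) = 53.4/EI
  span CE: point load 52 at a = 3.2: Pab(L + b)/(6LEI) = 26.62/EI
  relative rotation θ_0 = (413.8 + 80.02)/EI = 493.8/EI
A unit hogging moment at C produces rotation L₁/(3EI) + L₂/(3EI) = 3.167/EI.
Compatibility: M_C·(L₁+L₂)/(3EI) = θ_0, giving M_C = 155.9 kN·m (hogging).
Span AC, ΣM about A with M_C applied at C: R_C^{AC}·5.5 = 892.5 + 155.9, so R_C^{AC} = 190.6 kN and R_A = 271.1 − 190.6 = 80.48 kN.

R_A = 80.48 kN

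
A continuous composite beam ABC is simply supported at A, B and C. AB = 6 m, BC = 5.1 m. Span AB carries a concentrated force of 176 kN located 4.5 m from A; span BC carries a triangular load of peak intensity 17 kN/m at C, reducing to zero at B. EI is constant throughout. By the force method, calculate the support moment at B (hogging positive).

Insert a hinge at B; M_B is the redundant, and each span becomes simply supported.
Rotations at B on the released spans (each span's end-slope, ×1/EI):
  span AB: point load 176 at a = 4.5: Pab(L + a)/(6LEI) = 346.5/EI
  span BC: triangular load, peak 17: 7w₀L³/(360EI) = 43.85/EI
  relative rotation θ_0 = (346.5 + 43.85)/EI = 390.3/EI
A unit hogging moment at B produces rotation L₁/(3EI) + L₂/(3EI) = 3.7/EI.
Compatibility: M_B·(L₁+L₂)/(3EI) = θ_0, giving M_B = 105.5 kN·m (hogging).

M_B = 105.5 kN·m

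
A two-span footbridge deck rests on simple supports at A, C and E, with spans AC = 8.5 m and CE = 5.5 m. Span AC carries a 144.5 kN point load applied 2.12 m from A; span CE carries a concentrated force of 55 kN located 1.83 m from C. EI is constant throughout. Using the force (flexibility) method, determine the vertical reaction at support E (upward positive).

Take M_C as the redundant. Released structure: two simple spans AC and CE with a hinge at C.
Rotations at C on the released spans (each span's end-slope, ×1/EI):
  span AC: point load 144.5 at a = 2.12: Pab(L + a)/(6LEI) = 407/EI
  span CE: point load 55 at a = 1.83: Pab(L + b)/(6LEI) = 102.6/EI
  relative rotation θ_0 = (407 + 102.6)/EI = 509.6/EI
A unit hogging moment at C produces rotation L₁/(3EI) + L₂/(3EI) = 4.667/EI.
Compatibility: M_C·(L₁+L₂)/(3EI) = θ_0, giving M_C = 109.2 kN·m (hogging).
Span CE, ΣM about E: R_C^{CE}·5.5 = 201.8 + 109.2, so R_C^{CE} = 56.56 kN and R_E = 55 − 56.56 = -1.556 kN.

R_E = -1.556 kN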